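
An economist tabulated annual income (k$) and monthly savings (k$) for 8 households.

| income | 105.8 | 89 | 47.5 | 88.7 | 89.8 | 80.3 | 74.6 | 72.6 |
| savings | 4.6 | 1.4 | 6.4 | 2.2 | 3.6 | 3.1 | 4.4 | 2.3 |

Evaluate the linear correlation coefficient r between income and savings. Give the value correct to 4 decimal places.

-0.4729

n = 8, Σx = 648.3, Σy = 28, Σx² = 54586.63, Σy² = 116.14, Σxy = 2177.85
nΣxy − ΣxΣy = 17422.8 − 18152.4 = -729.6
nΣx² − (Σx)² = 436693.04 − 420292.89 = 16400.15; nΣy² − (Σy)² = 929.12 − 784 = 145.12
r = -729.6 / √(16400.15 × 145.12) = -729.6 / 1542.7215 ≈ -0.4729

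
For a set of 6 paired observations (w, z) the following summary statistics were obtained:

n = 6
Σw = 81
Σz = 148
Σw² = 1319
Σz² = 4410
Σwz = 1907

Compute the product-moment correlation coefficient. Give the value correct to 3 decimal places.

r = (nΣwz − ΣwΣz) / √[(nΣw² − (Σw)²)(nΣz² − (Σz)²)]
Numerator: 6×1907 − 81×148 = -546
Denominator: √[(7914 − 6561)(26460 − 21904)] = √[1353 × 4556] = 2482.7944
r = -546 / 2482.7944 ≈ -0.220

-0.220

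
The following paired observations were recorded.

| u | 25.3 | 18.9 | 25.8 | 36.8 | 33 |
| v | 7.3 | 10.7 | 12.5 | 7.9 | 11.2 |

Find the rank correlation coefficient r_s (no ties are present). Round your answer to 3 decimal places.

0.100

Rank u: 2, 1, 3, 5, 4
Rank v: 1, 3, 5, 2, 4
d = rank(u) − rank(v): 1, -2, -2, 3, 0; Σd² = 18
ρ = 1 − 6Σd² / [n(n²−1)] = 1 − 6×18 / (5×24) = 1 − 108/120 ≈ 0.100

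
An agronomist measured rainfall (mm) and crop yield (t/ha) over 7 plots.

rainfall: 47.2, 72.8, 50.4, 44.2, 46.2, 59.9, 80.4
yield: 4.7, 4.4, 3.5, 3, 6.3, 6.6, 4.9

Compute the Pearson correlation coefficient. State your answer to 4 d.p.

n = 7, Σx = 401.1, Σy = 33.4, Σx² = 24208.09, Σy² = 169.96, Σxy = 1931.52
nΣxy − ΣxΣy = 13520.64 − 13396.74 = 123.9
nΣx² − (Σx)² = 169456.63 − 160881.21 = 8575.42; nΣy² − (Σy)² = 1189.72 − 1115.56 = 74.16
r = 123.9 / √(8575.42 × 74.16) = 123.9 / 797.4667 ≈ 0.1554

0.1554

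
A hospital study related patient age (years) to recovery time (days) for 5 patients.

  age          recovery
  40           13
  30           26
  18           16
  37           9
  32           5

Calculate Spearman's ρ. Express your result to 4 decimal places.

Rank age: 5, 2, 1, 4, 3
Rank recovery: 3, 5, 4, 2, 1
d = rank(age) − rank(recovery): 2, -3, -3, 2, 2; Σd² = 30
ρ = 1 − 6Σd² / [n(n²−1)] = 1 − 6×30 / (5×24) = 1 − 180/120 ≈ -0.5000

-0.5000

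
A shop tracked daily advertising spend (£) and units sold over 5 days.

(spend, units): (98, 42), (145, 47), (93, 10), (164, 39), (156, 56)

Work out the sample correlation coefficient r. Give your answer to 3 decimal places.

0.666

n = 5, Σx = 656, Σy = 194, Σx² = 90510, Σy² = 8730, Σxy = 26993
nΣxy − ΣxΣy = 134965 − 127264 = 7701
nΣx² − (Σx)² = 452550 − 430336 = 22214; nΣy² − (Σy)² = 43650 − 37636 = 6014
r = 7701 / √(22214 × 6014) = 7701 / 11558.3302 ≈ 0.666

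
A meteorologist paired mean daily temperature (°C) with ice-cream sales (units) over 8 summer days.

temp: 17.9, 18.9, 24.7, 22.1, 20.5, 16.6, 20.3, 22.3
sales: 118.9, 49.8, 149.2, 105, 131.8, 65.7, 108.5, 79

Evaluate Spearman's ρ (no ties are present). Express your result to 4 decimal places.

Rank temp: 2, 3, 8, 6, 5, 1, 4, 7
Rank sales: 6, 1, 8, 4, 7, 2, 5, 3
d = rank(temp) − rank(sales): -4, 2, 0, 2, -2, -1, -1, 4; Σd² = 46
ρ = 1 − 6Σd² / [n(n²−1)] = 1 − 6×46 / (8×63) = 1 − 276/504 ≈ 0.4524

0.4524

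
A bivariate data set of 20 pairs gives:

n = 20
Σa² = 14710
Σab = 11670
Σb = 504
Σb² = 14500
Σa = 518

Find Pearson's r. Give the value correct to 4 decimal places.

r = (nΣab − ΣaΣb) / √[(nΣa² − (Σa)²)(nΣb² − (Σb)²)]
Numerator: 20×11670 − 518×504 = -27672
Denominator: √[(294200 − 268324)(290000 − 254016)] = √[25876 × 35984] = 30514.2915
r = -27672 / 30514.2915 ≈ -0.9069

-0.9069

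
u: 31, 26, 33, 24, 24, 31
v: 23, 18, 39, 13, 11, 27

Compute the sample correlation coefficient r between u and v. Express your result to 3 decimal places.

n = 6, Σu = 169, Σv = 131, Σu² = 4839, Σv² = 3393, Σuv = 3881
nΣuv − ΣuΣv = 23286 − 22139 = 1147
nΣu² − (Σu)² = 29034 − 28561 = 473; nΣv² − (Σv)² = 20358 − 17161 = 3197
r = 1147 / √(473 × 3197) = 1147 / 1229.7077 ≈ 0.933

0.933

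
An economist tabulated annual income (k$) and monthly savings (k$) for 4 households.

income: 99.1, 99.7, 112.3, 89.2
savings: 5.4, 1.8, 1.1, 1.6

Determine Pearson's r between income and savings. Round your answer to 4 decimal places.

-0.1766

n = 4, Σx = 400.3, Σy = 9.9, Σx² = 40328.83, Σy² = 36.17, Σxy = 980.85
nΣxy − ΣxΣy = 3923.4 − 3962.97 = -39.57
nΣx² − (Σx)² = 161315.32 − 160240.09 = 1075.23; nΣy² − (Σy)² = 144.68 − 98.01 = 46.67
r = -39.57 / √(1075.23 × 46.67) = -39.57 / 224.0111 ≈ -0.1766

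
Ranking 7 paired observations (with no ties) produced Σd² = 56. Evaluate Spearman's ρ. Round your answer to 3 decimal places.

0.000

ρ = 1 − 6Σd² / [n(n²−1)] = 1 − 6×56 / (7×48)
  = 1 − 336/336 = 1 − 1.0000 ≈ 0.000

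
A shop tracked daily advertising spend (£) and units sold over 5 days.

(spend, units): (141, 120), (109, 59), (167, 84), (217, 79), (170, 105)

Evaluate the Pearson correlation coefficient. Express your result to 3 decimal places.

n = 5, Σx = 804, Σy = 447, Σx² = 135640, Σy² = 42203, Σxy = 72372
nΣxy − ΣxΣy = 361860 − 359388 = 2472
nΣx² − (Σx)² = 678200 − 646416 = 31784; nΣy² − (Σy)² = 211015 − 199809 = 11206
r = 2472 / √(31784 × 11206) = 2472 / 18872.5066 ≈ 0.131

0.131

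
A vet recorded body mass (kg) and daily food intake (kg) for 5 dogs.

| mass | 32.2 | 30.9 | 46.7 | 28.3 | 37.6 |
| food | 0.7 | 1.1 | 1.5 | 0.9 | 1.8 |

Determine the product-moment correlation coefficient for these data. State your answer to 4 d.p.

0.6809

n = 5, Σx = 175.7, Σy = 6, Σx² = 6387.19, Σy² = 8, Σxy = 219.73
nΣxy − ΣxΣy = 1098.65 − 1054.2 = 44.45
nΣx² − (Σx)² = 31935.95 − 30870.49 = 1065.46; nΣy² − (Σy)² = 40 − 36 = 4
r = 44.45 / √(1065.46 × 4) = 44.45 / 65.2828 ≈ 0.6809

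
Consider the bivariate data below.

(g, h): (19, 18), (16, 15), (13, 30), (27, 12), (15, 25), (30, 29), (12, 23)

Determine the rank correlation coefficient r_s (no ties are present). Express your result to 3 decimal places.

Rank g: 5, 4, 2, 6, 3, 7, 1
Rank h: 3, 2, 7, 1, 5, 6, 4
d = rank(g) − rank(h): 2, 2, -5, 5, -2, 1, -3; Σd² = 72
ρ = 1 − 6Σd² / [n(n²−1)] = 1 − 6×72 / (7×48) = 1 − 432/336 ≈ -0.286

-0.286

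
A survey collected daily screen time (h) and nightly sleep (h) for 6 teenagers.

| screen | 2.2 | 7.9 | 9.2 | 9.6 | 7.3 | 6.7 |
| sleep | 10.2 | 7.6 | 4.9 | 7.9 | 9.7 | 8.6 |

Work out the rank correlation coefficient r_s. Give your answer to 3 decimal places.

Rank screen: 1, 4, 5, 6, 3, 2
Rank sleep: 6, 2, 1, 3, 5, 4
d = rank(screen) − rank(sleep): -5, 2, 4, 3, -2, -2; Σd² = 62
ρ = 1 − 6Σd² / [n(n²−1)] = 1 − 6×62 / (6×35) = 1 − 372/210 ≈ -0.771

-0.771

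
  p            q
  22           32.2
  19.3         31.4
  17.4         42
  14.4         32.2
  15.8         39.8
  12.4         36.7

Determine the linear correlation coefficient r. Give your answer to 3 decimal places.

n = 6, Σp = 101.3, Σq = 214.3, Σp² = 1770.01, Σq² = 7754.57, Σpq = 3592.82
nΣpq − ΣpΣq = 21556.92 − 21708.59 = -151.67
nΣp² − (Σp)² = 10620.06 − 10261.69 = 358.37; nΣq² − (Σq)² = 46527.42 − 45924.49 = 602.93
r = -151.67 / √(358.37 × 602.93) = -151.67 / 464.8355 ≈ -0.326

-0.326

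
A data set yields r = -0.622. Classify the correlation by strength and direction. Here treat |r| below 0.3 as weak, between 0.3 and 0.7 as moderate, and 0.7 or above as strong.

moderate negative

r = -0.622 < 0 so the relationship is negative.
|r| = 0.622, which falls in the moderate range.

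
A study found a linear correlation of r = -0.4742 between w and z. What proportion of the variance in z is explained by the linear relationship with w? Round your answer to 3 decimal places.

0.225

r² = (-0.4742)² = 0.225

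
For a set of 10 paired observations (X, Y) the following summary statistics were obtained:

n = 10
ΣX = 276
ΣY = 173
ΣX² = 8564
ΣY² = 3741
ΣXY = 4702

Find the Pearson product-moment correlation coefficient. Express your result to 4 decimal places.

r = (nΣXY − ΣXΣY) / √[(nΣX² − (ΣX)²)(nΣY² − (ΣY)²)]
Numerator: 10×4702 − 276×173 = -728
Denominator: √[(85640 − 76176)(37410 − 29929)] = √[9464 × 7481] = 8414.2845
r = -728 / 8414.2845 ≈ -0.0865

-0.0865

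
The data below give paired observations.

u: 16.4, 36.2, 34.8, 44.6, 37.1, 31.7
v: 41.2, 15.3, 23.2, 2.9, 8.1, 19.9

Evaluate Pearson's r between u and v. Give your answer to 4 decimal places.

-0.9581

n = 6, Σu = 200.8, Σv = 110.6, Σu² = 7160.9, Σv² = 2939.8, Σuv = 3097.58
nΣuv − ΣuΣv = 18585.48 − 22208.48 = -3623
nΣu² − (Σu)² = 42965.4 − 40320.64 = 2644.76; nΣv² − (Σv)² = 17638.8 − 12232.36 = 5406.44
r = -3623 / √(2644.76 × 5406.44) = -3623 / 3781.3670 ≈ -0.9581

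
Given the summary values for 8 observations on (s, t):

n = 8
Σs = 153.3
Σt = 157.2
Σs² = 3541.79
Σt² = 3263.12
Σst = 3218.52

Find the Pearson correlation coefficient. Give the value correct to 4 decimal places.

r = (nΣst − ΣsΣt) / √[(nΣs² − (Σs)²)(nΣt² − (Σt)²)]
Numerator: 8×3218.52 − 153.3×157.2 = 1649.4
Denominator: √[(28334.32 − 23500.89)(26104.96 − 24711.84)] = √[4833.43 × 1393.12] = 2594.9081
r = 1649.4 / 2594.9081 ≈ 0.6356

0.6356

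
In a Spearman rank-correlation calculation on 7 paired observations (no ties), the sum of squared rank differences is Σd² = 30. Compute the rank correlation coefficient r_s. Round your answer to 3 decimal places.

0.464

ρ = 1 − 6Σd² / [n(n²−1)] = 1 − 6×30 / (7×48)
  = 1 − 180/336 = 1 − 0.5357 ≈ 0.464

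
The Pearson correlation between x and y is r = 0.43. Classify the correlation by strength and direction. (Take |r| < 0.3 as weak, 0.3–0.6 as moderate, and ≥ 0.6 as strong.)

moderate positive

r = 0.43 > 0 so the relationship is positive.
|r| = 0.43, which falls in the moderate range.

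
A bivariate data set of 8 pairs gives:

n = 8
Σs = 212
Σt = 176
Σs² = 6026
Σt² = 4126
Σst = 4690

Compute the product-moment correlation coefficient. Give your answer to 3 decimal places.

0.081

r = (nΣst − ΣsΣt) / √[(nΣs² − (Σs)²)(nΣt² − (Σt)²)]
Numerator: 8×4690 − 212×176 = 208
Denominator: √[(48208 − 44944)(33008 − 30976)] = √[3264 × 2032] = 2575.3540
r = 208 / 2575.3540 ≈ 0.081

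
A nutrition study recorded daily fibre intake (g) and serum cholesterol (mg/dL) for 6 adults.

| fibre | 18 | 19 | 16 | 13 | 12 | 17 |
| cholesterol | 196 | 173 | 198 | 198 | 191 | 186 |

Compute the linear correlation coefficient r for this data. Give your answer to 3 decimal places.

n = 6, Σx = 95, Σy = 1142, Σx² = 1543, Σy² = 217830, Σxy = 18011
nΣxy − ΣxΣy = 108066 − 108490 = -424
nΣx² − (Σx)² = 9258 − 9025 = 233; nΣy² − (Σy)² = 1306980 − 1304164 = 2816
r = -424 / √(233 × 2816) = -424 / 810.0173 ≈ -0.523

-0.523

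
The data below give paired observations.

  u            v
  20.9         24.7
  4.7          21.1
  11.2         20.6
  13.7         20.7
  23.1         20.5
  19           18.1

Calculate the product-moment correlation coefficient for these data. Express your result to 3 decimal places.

0.098

n = 6, Σu = 92.6, Σv = 125.7, Σu² = 1666.64, Σv² = 2656.01, Σuv = 1947.16
nΣuv − ΣuΣv = 11682.96 − 11639.82 = 43.14
nΣu² − (Σu)² = 9999.84 − 8574.76 = 1425.08; nΣv² − (Σv)² = 15936.06 − 15800.49 = 135.57
r = 43.14 / √(1425.08 × 135.57) = 43.14 / 439.5431 ≈ 0.098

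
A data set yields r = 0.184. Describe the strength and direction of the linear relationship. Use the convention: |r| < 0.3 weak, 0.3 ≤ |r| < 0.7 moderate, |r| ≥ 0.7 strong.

r = 0.184 > 0 so the relationship is positive.
|r| = 0.184, which falls in the weak range.

weak positive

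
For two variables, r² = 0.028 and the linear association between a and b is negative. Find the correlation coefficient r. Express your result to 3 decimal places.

|r| = √0.028 = 0.167
The association is negative, so r = −0.167.

-0.167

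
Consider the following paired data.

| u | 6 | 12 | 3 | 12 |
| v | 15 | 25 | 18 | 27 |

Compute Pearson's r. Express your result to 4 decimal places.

n = 4, Σu = 33, Σv = 85, Σu² = 333, Σv² = 1903, Σuv = 768
nΣuv − ΣuΣv = 3072 − 2805 = 267
nΣu² − (Σu)² = 1332 − 1089 = 243; nΣv² − (Σv)² = 7612 − 7225 = 387
r = 267 / √(243 × 387) = 267 / 306.6611 ≈ 0.8707

0.8707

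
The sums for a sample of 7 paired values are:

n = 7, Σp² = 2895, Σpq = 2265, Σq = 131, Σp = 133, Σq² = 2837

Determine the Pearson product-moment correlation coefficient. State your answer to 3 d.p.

r = (nΣpq − ΣpΣq) / √[(nΣp² − (Σp)²)(nΣq² − (Σq)²)]
Numerator: 7×2265 − 133×131 = -1568
Denominator: √[(20265 − 17689)(19859 − 17161)] = √[2576 × 2698] = 2636.2944
r = -1568 / 2636.2944 ≈ -0.595

-0.595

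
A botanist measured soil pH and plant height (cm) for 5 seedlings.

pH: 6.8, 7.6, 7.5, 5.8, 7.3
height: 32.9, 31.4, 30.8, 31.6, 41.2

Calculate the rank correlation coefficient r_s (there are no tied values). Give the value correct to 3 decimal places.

Rank pH: 2, 5, 4, 1, 3
Rank height: 4, 2, 1, 3, 5
d = rank(pH) − rank(height): -2, 3, 3, -2, -2; Σd² = 30
ρ = 1 − 6Σd² / [n(n²−1)] = 1 − 6×30 / (5×24) = 1 − 180/120 ≈ -0.500

-0.500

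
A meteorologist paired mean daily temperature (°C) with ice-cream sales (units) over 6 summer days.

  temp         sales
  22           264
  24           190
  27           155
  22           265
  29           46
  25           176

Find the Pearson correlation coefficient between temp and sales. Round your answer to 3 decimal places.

-0.973

n = 6, Σx = 149, Σy = 1096, Σx² = 3739, Σy² = 233138, Σxy = 26117
nΣxy − ΣxΣy = 156702 − 163304 = -6602
nΣx² − (Σx)² = 22434 − 22201 = 233; nΣy² − (Σy)² = 1398828 − 1201216 = 197612
r = -6602 / √(233 × 197612) = -6602 / 6785.5432 ≈ -0.973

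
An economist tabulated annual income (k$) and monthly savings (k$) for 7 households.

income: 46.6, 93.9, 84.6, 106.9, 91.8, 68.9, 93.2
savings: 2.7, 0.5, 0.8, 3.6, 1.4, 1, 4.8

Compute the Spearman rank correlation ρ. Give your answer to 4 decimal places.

Rank income: 1, 6, 3, 7, 4, 2, 5
Rank savings: 5, 1, 2, 6, 4, 3, 7
d = rank(income) − rank(savings): -4, 5, 1, 1, 0, -1, -2; Σd² = 48
ρ = 1 − 6Σd² / [n(n²−1)] = 1 − 6×48 / (7×48) = 1 − 288/336 ≈ 0.1429

0.1429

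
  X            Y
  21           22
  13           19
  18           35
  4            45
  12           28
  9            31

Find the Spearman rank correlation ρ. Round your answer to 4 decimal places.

Rank X: 6, 4, 5, 1, 3, 2
Rank Y: 2, 1, 5, 6, 3, 4
d = rank(X) − rank(Y): 4, 3, 0, -5, 0, -2; Σd² = 54
ρ = 1 − 6Σd² / [n(n²−1)] = 1 − 6×54 / (6×35) = 1 − 324/210 ≈ -0.5429

-0.5429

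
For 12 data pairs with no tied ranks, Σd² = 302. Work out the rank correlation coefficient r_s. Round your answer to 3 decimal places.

ρ = 1 − 6Σd² / [n(n²−1)] = 1 − 6×302 / (12×143)
  = 1 − 1812/1716 = 1 − 1.0559 ≈ -0.056

-0.056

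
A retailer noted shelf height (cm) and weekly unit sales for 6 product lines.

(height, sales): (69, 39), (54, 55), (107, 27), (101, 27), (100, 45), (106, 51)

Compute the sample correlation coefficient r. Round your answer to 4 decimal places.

n = 6, Σx = 537, Σy = 244, Σx² = 50563, Σy² = 10630, Σxy = 21183
nΣxy − ΣxΣy = 127098 − 131028 = -3930
nΣx² − (Σx)² = 303378 − 288369 = 15009; nΣy² − (Σy)² = 63780 − 59536 = 4244
r = -3930 / √(15009 × 4244) = -3930 / 7981.1150 ≈ -0.4924

-0.4924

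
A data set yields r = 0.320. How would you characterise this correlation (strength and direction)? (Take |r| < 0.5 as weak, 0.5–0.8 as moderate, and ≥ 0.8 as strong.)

r = 0.320 > 0 so the relationship is positive.
|r| = 0.320, which falls in the weak range.

weak positive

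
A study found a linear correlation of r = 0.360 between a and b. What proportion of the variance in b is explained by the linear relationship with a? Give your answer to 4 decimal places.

0.1296

r² = (0.360)² = 0.1296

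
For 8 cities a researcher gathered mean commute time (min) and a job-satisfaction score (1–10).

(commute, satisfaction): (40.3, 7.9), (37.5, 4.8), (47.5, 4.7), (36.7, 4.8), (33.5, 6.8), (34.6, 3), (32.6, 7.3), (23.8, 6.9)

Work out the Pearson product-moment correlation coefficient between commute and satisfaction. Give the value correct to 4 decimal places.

-0.2868

n = 8, Σx = 286.5, Σy = 46.2, Σx² = 10582.09, Σy² = 286.72, Σxy = 1631.58
nΣxy − ΣxΣy = 13052.64 − 13236.3 = -183.66
nΣx² − (Σx)² = 84656.72 − 82082.25 = 2574.47; nΣy² − (Σy)² = 2293.76 − 2134.44 = 159.32
r = -183.66 / √(2574.47 × 159.32) = -183.66 / 640.4409 ≈ -0.2868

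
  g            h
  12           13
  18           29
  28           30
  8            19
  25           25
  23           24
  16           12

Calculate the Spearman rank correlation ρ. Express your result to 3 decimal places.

Rank g: 2, 4, 7, 1, 6, 5, 3
Rank h: 2, 6, 7, 3, 5, 4, 1
d = rank(g) − rank(h): 0, -2, 0, -2, 1, 1, 2; Σd² = 14
ρ = 1 − 6Σd² / [n(n²−1)] = 1 − 6×14 / (7×48) = 1 − 84/336 ≈ 0.750

0.750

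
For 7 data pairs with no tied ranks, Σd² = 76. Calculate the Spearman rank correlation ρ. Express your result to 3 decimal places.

ρ = 1 − 6Σd² / [n(n²−1)] = 1 − 6×76 / (7×48)
  = 1 − 456/336 = 1 − 1.3571 ≈ -0.357

-0.357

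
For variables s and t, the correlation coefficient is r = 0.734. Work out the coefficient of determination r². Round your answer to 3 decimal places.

r² = (0.734)² = 0.539

0.539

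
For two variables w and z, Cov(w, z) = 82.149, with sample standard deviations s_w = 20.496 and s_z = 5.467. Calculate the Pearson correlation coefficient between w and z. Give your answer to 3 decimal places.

0.733

r = Cov(w,z) / (s_w · s_z) = 82.149 / (20.496 × 5.467)
  = 82.149 / 112.0516 ≈ 0.733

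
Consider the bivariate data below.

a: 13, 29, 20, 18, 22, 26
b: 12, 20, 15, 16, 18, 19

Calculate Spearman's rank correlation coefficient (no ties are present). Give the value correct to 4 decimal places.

Rank a: 1, 6, 3, 2, 4, 5
Rank b: 1, 6, 2, 3, 4, 5
d = rank(a) − rank(b): 0, 0, 1, -1, 0, 0; Σd² = 2
ρ = 1 − 6Σd² / [n(n²−1)] = 1 − 6×2 / (6×35) = 1 − 12/210 ≈ 0.9429

0.9429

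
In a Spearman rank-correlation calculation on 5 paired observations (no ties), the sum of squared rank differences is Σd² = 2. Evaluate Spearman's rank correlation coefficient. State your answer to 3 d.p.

0.900

ρ = 1 − 6Σd² / [n(n²−1)] = 1 − 6×2 / (5×24)
  = 1 − 12/120 = 1 − 0.1000 ≈ 0.900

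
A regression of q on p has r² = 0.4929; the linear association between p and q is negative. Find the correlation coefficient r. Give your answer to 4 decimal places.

|r| = √0.4929 = 0.7021
The association is negative, so r = −0.7021.

-0.7021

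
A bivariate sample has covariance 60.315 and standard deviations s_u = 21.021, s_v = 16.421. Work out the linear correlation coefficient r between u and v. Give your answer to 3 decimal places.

0.175

r = Cov(u,v) / (s_u · s_v) = 60.315 / (21.021 × 16.421)
  = 60.315 / 345.1858 ≈ 0.175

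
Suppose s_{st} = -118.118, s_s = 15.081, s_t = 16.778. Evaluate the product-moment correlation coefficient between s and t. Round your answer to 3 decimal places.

r = Cov(s,t) / (s_s · s_t) = -118.118 / (15.081 × 16.778)
  = -118.118 / 253.0290 ≈ -0.467

-0.467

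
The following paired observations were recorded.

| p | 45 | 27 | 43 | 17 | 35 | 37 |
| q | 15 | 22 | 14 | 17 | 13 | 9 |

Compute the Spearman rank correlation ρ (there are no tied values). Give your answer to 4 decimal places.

-0.4286

Rank p: 6, 2, 5, 1, 3, 4
Rank q: 4, 6, 3, 5, 2, 1
d = rank(p) − rank(q): 2, -4, 2, -4, 1, 3; Σd² = 50
ρ = 1 − 6Σd² / [n(n²−1)] = 1 − 6×50 / (6×35) = 1 − 300/210 ≈ -0.4286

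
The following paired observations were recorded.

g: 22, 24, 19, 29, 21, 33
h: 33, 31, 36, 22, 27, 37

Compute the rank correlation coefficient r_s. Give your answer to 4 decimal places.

0.0286

Rank g: 3, 4, 1, 5, 2, 6
Rank h: 4, 3, 5, 1, 2, 6
d = rank(g) − rank(h): -1, 1, -4, 4, 0, 0; Σd² = 34
ρ = 1 − 6Σd² / [n(n²−1)] = 1 − 6×34 / (6×35) = 1 − 204/210 ≈ 0.0286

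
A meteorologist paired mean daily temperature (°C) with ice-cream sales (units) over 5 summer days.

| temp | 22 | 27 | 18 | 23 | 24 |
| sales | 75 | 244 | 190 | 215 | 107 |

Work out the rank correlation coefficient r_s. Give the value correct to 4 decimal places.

Rank temp: 2, 5, 1, 3, 4
Rank sales: 1, 5, 3, 4, 2
d = rank(temp) − rank(sales): 1, 0, -2, -1, 2; Σd² = 10
ρ = 1 − 6Σd² / [n(n²−1)] = 1 − 6×10 / (5×24) = 1 − 60/120 ≈ 0.5000

0.5000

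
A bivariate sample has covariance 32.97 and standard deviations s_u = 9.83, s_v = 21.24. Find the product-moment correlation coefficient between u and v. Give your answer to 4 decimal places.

r = Cov(u,v) / (s_u · s_v) = 32.97 / (9.83 × 21.24)
  = 32.97 / 208.7892 ≈ 0.1579

0.1579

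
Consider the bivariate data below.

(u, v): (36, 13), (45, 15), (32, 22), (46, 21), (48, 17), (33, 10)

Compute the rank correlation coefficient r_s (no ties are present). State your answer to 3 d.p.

Rank u: 3, 4, 1, 5, 6, 2
Rank v: 2, 3, 6, 5, 4, 1
d = rank(u) − rank(v): 1, 1, -5, 0, 2, 1; Σd² = 32
ρ = 1 − 6Σd² / [n(n²−1)] = 1 − 6×32 / (6×35) = 1 − 192/210 ≈ 0.086

0.086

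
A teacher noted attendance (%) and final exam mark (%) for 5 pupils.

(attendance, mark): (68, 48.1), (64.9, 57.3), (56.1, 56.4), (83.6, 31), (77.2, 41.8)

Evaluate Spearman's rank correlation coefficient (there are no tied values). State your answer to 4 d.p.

Rank attendance: 3, 2, 1, 5, 4
Rank mark: 3, 5, 4, 1, 2
d = rank(attendance) − rank(mark): 0, -3, -3, 4, 2; Σd² = 38
ρ = 1 − 6Σd² / [n(n²−1)] = 1 − 6×38 / (5×24) = 1 − 228/120 ≈ -0.9000

-0.9000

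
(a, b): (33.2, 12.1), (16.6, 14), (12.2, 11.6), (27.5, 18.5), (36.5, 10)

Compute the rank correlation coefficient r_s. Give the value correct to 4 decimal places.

Rank a: 4, 2, 1, 3, 5
Rank b: 3, 4, 2, 5, 1
d = rank(a) − rank(b): 1, -2, -1, -2, 4; Σd² = 26
ρ = 1 − 6Σd² / [n(n²−1)] = 1 − 6×26 / (5×24) = 1 − 156/120 ≈ -0.3000

-0.3000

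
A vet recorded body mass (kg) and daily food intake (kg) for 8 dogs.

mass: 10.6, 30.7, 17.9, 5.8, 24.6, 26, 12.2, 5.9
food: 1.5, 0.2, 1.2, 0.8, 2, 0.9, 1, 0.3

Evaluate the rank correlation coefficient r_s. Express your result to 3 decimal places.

0.000

Rank mass: 3, 8, 5, 1, 6, 7, 4, 2
Rank food: 7, 1, 6, 3, 8, 4, 5, 2
d = rank(mass) − rank(food): -4, 7, -1, -2, -2, 3, -1, 0; Σd² = 84
ρ = 1 − 6Σd² / [n(n²−1)] = 1 − 6×84 / (8×63) = 1 − 504/504 ≈ 0.000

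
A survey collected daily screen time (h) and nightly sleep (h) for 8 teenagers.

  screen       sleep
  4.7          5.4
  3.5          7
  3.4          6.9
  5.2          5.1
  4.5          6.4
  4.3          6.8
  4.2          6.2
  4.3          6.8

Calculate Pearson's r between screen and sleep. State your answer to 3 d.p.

-0.839

n = 8, Σx = 34.1, Σy = 50.6, Σx² = 147.81, Σy² = 323.66, Σxy = 213.18
nΣxy − ΣxΣy = 1705.44 − 1725.46 = -20.02
nΣx² − (Σx)² = 1182.48 − 1162.81 = 19.67; nΣy² − (Σy)² = 2589.28 − 2560.36 = 28.92
r = -20.02 / √(19.67 × 28.92) = -20.02 / 23.8507 ≈ -0.839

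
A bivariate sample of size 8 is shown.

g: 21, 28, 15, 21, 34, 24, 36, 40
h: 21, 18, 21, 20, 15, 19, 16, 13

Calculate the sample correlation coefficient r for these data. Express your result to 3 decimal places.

-0.967

n = 8, Σg = 219, Σh = 143, Σg² = 6519, Σh² = 2617, Σgh = 3742
nΣgh − ΣgΣh = 29936 − 31317 = -1381
nΣg² − (Σg)² = 52152 − 47961 = 4191; nΣh² − (Σh)² = 20936 − 20449 = 487
r = -1381 / √(4191 × 487) = -1381 / 1428.6417 ≈ -0.967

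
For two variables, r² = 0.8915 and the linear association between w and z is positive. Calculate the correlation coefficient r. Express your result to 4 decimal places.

0.9442

|r| = √0.8915 = 0.9442
The association is positive, so r = 0.9442.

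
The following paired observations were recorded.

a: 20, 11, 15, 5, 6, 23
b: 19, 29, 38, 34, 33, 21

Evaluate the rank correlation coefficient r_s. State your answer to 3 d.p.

-0.600

Rank a: 5, 3, 4, 1, 2, 6
Rank b: 1, 3, 6, 5, 4, 2
d = rank(a) − rank(b): 4, 0, -2, -4, -2, 4; Σd² = 56
ρ = 1 − 6Σd² / [n(n²−1)] = 1 − 6×56 / (6×35) = 1 − 336/210 ≈ -0.600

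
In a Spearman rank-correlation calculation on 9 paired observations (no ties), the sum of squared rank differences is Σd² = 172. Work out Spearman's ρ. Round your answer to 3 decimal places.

ρ = 1 − 6Σd² / [n(n²−1)] = 1 − 6×172 / (9×80)
  = 1 − 1032/720 = 1 − 1.4333 ≈ -0.433

-0.433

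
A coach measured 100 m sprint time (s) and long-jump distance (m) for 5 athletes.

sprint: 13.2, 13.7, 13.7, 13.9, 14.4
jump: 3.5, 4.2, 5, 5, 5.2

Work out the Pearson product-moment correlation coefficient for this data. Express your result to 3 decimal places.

0.855

n = 5, Σx = 68.9, Σy = 22.9, Σx² = 950.19, Σy² = 106.93, Σxy = 316.62
nΣxy − ΣxΣy = 1583.1 − 1577.81 = 5.29
nΣx² − (Σx)² = 4750.95 − 4747.21 = 3.74; nΣy² − (Σy)² = 534.65 − 524.41 = 10.24
r = 5.29 / √(3.74 × 10.24) = 5.29 / 6.1885 ≈ 0.855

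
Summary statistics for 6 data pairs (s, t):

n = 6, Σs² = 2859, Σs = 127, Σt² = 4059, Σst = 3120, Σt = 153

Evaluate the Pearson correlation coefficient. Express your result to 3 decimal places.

r = (nΣst − ΣsΣt) / √[(nΣs² − (Σs)²)(nΣt² − (Σt)²)]
Numerator: 6×3120 − 127×153 = -711
Denominator: √[(17154 − 16129)(24354 − 23409)] = √[1025 × 945] = 984.1875
r = -711 / 984.1875 ≈ -0.722

-0.722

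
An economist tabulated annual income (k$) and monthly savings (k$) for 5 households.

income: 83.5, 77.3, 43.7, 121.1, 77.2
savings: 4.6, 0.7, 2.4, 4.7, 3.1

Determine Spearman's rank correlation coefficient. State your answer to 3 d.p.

0.700

Rank income: 4, 3, 1, 5, 2
Rank savings: 4, 1, 2, 5, 3
d = rank(income) − rank(savings): 0, 2, -1, 0, -1; Σd² = 6
ρ = 1 − 6Σd² / [n(n²−1)] = 1 − 6×6 / (5×24) = 1 − 36/120 ≈ 0.700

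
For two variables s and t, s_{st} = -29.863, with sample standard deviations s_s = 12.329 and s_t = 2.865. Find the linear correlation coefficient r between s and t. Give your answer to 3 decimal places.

r = Cov(s,t) / (s_s · s_t) = -29.863 / (12.329 × 2.865)
  = -29.863 / 35.3226 ≈ -0.845

-0.845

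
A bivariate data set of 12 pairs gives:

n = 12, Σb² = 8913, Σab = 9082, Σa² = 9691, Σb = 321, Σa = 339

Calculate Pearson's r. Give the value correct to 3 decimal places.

r = (nΣab − ΣaΣb) / √[(nΣa² − (Σa)²)(nΣb² − (Σb)²)]
Numerator: 12×9082 − 339×321 = 165
Denominator: √[(116292 − 114921)(106956 − 103041)] = √[1371 × 3915] = 2316.7790
r = 165 / 2316.7790 ≈ 0.071

0.071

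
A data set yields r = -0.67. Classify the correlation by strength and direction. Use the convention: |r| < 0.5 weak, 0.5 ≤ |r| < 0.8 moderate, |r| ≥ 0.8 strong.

r = -0.67 < 0 so the relationship is negative.
|r| = 0.67, which falls in the moderate range.

moderate negative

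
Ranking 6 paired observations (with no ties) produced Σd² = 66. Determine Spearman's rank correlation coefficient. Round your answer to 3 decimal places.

ρ = 1 − 6Σd² / [n(n²−1)] = 1 − 6×66 / (6×35)
  = 1 − 396/210 = 1 − 1.8857 ≈ -0.886

-0.886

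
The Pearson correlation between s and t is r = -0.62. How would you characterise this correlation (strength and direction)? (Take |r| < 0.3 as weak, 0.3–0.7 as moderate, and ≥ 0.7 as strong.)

moderate negative

r = -0.62 < 0 so the relationship is negative.
|r| = 0.62, which falls in the moderate range.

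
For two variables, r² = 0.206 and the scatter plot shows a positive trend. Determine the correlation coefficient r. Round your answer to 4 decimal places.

0.4539

|r| = √0.206 = 0.4539
The association is positive, so r = 0.4539.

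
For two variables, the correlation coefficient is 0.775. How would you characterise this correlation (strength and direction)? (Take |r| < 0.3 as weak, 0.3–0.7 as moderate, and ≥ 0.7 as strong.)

strong positive

r = 0.775 > 0 so the relationship is positive.
|r| = 0.775, which falls in the strong range.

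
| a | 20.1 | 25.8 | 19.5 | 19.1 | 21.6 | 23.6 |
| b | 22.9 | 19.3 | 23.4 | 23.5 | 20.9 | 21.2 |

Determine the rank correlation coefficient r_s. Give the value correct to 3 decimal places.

Rank a: 3, 6, 2, 1, 4, 5
Rank b: 4, 1, 5, 6, 2, 3
d = rank(a) − rank(b): -1, 5, -3, -5, 2, 2; Σd² = 68
ρ = 1 − 6Σd² / [n(n²−1)] = 1 − 6×68 / (6×35) = 1 − 408/210 ≈ -0.943

-0.943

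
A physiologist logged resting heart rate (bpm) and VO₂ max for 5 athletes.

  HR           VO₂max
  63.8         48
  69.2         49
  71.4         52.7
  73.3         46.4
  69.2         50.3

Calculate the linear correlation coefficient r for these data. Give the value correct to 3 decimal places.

n = 5, Σx = 346.9, Σy = 246.4, Σx² = 24118.57, Σy² = 12165.34, Σxy = 17097.86
nΣxy − ΣxΣy = 85489.3 − 85476.16 = 13.14
nΣx² − (Σx)² = 120592.85 − 120339.61 = 253.24; nΣy² − (Σy)² = 60826.7 − 60712.96 = 113.74
r = 13.14 / √(253.24 × 113.74) = 13.14 / 169.7160 ≈ 0.077

0.077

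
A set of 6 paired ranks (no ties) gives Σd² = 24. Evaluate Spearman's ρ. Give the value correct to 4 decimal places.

ρ = 1 − 6Σd² / [n(n²−1)] = 1 − 6×24 / (6×35)
  = 1 − 144/210 = 1 − 0.68571 ≈ 0.3143

0.3143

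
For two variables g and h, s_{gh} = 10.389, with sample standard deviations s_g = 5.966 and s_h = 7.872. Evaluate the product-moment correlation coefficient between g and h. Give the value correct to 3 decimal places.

r = Cov(g,h) / (s_g · s_h) = 10.389 / (5.966 × 7.872)
  = 10.389 / 46.9644 ≈ 0.221

0.221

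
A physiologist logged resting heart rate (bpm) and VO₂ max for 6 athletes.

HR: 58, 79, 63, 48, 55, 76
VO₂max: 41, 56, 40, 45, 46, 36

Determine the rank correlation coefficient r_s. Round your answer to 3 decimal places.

-0.086

Rank HR: 3, 6, 4, 1, 2, 5
Rank VO₂max: 3, 6, 2, 4, 5, 1
d = rank(HR) − rank(VO₂max): 0, 0, 2, -3, -3, 4; Σd² = 38
ρ = 1 − 6Σd² / [n(n²−1)] = 1 − 6×38 / (6×35) = 1 − 228/210 ≈ -0.086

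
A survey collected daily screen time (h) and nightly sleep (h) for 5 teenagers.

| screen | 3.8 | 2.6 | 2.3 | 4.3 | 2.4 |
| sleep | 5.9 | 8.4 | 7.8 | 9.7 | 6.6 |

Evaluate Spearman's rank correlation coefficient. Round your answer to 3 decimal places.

0.300

Rank screen: 4, 3, 1, 5, 2
Rank sleep: 1, 4, 3, 5, 2
d = rank(screen) − rank(sleep): 3, -1, -2, 0, 0; Σd² = 14
ρ = 1 − 6Σd² / [n(n²−1)] = 1 − 6×14 / (5×24) = 1 − 84/120 ≈ 0.300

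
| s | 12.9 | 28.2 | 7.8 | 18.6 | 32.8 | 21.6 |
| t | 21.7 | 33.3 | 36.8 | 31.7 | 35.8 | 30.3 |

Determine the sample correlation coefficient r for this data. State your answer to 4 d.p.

0.2860

n = 6, Σs = 121.9, Σt = 189.6, Σs² = 2910.85, Σt² = 6138.64, Σst = 3924.37
nΣst − ΣsΣt = 23546.22 − 23112.24 = 433.98
nΣs² − (Σs)² = 17465.1 − 14859.61 = 2605.49; nΣt² − (Σt)² = 36831.84 − 35948.16 = 883.68
r = 433.98 / √(2605.49 × 883.68) = 433.98 / 1517.3725 ≈ 0.2860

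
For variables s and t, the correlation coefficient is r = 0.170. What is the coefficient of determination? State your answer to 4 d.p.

r² = (0.170)² = 0.0289

0.0289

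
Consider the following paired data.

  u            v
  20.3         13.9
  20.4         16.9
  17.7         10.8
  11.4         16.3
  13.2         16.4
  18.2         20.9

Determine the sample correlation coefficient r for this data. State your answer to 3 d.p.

-0.079

n = 6, Σu = 101.2, Σv = 95.2, Σu² = 1776.98, Σv² = 1566.92, Σuv = 1600.77
nΣuv − ΣuΣv = 9604.62 − 9634.24 = -29.62
nΣu² − (Σu)² = 10661.88 − 10241.44 = 420.44; nΣv² − (Σv)² = 9401.52 − 9063.04 = 338.48
r = -29.62 / √(420.44 × 338.48) = -29.62 / 377.2407 ≈ -0.079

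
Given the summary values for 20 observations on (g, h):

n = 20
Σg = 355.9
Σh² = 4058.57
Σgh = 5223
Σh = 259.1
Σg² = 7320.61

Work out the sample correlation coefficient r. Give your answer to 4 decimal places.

r = (nΣgh − ΣgΣh) / √[(nΣg² − (Σg)²)(nΣh² − (Σh)²)]
Numerator: 20×5223 − 355.9×259.1 = 12246.31
Denominator: √[(146412.2 − 126664.81)(81171.4 − 67132.81)] = √[19747.39 × 14038.59] = 16650.0904
r = 12246.31 / 16650.0904 ≈ 0.7355

0.7355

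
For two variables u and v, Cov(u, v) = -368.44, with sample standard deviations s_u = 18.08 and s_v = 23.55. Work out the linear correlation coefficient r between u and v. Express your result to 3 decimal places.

r = Cov(u,v) / (s_u · s_v) = -368.44 / (18.08 × 23.55)
  = -368.44 / 425.7840 ≈ -0.865

-0.865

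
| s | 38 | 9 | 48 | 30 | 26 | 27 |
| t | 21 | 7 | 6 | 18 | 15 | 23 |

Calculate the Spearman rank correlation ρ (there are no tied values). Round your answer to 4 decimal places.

Rank s: 5, 1, 6, 4, 2, 3
Rank t: 5, 2, 1, 4, 3, 6
d = rank(s) − rank(t): 0, -1, 5, 0, -1, -3; Σd² = 36
ρ = 1 − 6Σd² / [n(n²−1)] = 1 − 6×36 / (6×35) = 1 − 216/210 ≈ -0.0286

-0.0286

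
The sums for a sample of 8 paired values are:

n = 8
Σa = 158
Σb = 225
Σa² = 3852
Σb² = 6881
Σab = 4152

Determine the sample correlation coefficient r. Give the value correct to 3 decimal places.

r = (nΣab − ΣaΣb) / √[(nΣa² − (Σa)²)(nΣb² − (Σb)²)]
Numerator: 8×4152 − 158×225 = -2334
Denominator: √[(30816 − 24964)(55048 − 50625)] = √[5852 × 4423] = 5087.5727
r = -2334 / 5087.5727 ≈ -0.459

-0.459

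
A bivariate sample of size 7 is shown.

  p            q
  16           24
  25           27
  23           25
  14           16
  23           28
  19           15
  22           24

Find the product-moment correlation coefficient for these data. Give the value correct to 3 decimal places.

0.711

n = 7, Σp = 142, Σq = 159, Σp² = 2980, Σq² = 3771, Σpq = 3315
nΣpq − ΣpΣq = 23205 − 22578 = 627
nΣp² − (Σp)² = 20860 − 20164 = 696; nΣq² − (Σq)² = 26397 − 25281 = 1116
r = 627 / √(696 × 1116) = 627 / 881.3263 ≈ 0.711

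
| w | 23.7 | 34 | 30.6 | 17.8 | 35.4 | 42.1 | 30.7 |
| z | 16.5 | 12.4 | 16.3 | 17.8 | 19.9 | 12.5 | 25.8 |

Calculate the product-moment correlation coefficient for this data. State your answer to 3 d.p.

-0.270

n = 7, Σw = 214.3, Σz = 121.2, Σw² = 6938.95, Σz² = 2226.44, Σwz = 3651.04
nΣwz − ΣwΣz = 25557.28 − 25973.16 = -415.88
nΣw² − (Σw)² = 48572.65 − 45924.49 = 2648.16; nΣz² − (Σz)² = 15585.08 − 14689.44 = 895.64
r = -415.88 / √(2648.16 × 895.64) = -415.88 / 1540.0643 ≈ -0.270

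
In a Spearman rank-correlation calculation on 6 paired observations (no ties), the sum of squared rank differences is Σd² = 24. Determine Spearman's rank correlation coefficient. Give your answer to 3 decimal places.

0.314

ρ = 1 − 6Σd² / [n(n²−1)] = 1 − 6×24 / (6×35)
  = 1 − 144/210 = 1 − 0.6857 ≈ 0.314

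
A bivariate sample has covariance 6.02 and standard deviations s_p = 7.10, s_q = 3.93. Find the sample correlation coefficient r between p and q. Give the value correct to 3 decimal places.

r = Cov(p,q) / (s_p · s_q) = 6.02 / (7.10 × 3.93)
  = 6.02 / 27.9030 ≈ 0.216

0.216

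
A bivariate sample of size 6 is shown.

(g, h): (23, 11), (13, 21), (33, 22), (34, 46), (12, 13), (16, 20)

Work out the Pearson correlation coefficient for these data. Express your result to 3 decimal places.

n = 6, Σg = 131, Σh = 133, Σg² = 3343, Σh² = 3731, Σgh = 3292
nΣgh − ΣgΣh = 19752 − 17423 = 2329
nΣg² − (Σg)² = 20058 − 17161 = 2897; nΣh² − (Σh)² = 22386 − 17689 = 4697
r = 2329 / √(2897 × 4697) = 2329 / 3688.7951 ≈ 0.631

0.631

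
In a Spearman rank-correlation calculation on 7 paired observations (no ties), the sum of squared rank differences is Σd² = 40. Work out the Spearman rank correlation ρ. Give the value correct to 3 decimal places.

ρ = 1 − 6Σd² / [n(n²−1)] = 1 − 6×40 / (7×48)
  = 1 − 240/336 = 1 − 0.7143 ≈ 0.286

0.286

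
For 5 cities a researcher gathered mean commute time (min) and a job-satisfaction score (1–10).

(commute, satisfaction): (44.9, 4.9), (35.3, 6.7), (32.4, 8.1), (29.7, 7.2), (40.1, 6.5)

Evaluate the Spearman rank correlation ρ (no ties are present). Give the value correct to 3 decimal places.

-0.900

Rank commute: 5, 3, 2, 1, 4
Rank satisfaction: 1, 3, 5, 4, 2
d = rank(commute) − rank(satisfaction): 4, 0, -3, -3, 2; Σd² = 38
ρ = 1 − 6Σd² / [n(n²−1)] = 1 − 6×38 / (5×24) = 1 − 228/120 ≈ -0.900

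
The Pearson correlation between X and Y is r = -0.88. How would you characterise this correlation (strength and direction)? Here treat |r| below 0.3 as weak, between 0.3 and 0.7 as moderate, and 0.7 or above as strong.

strong negative

r = -0.88 < 0 so the relationship is negative.
|r| = 0.88, which falls in the strong range.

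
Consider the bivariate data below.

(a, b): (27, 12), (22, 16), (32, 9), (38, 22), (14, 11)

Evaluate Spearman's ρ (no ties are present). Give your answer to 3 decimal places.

0.300

Rank a: 3, 2, 4, 5, 1
Rank b: 3, 4, 1, 5, 2
d = rank(a) − rank(b): 0, -2, 3, 0, -1; Σd² = 14
ρ = 1 − 6Σd² / [n(n²−1)] = 1 − 6×14 / (5×24) = 1 − 84/120 ≈ 0.300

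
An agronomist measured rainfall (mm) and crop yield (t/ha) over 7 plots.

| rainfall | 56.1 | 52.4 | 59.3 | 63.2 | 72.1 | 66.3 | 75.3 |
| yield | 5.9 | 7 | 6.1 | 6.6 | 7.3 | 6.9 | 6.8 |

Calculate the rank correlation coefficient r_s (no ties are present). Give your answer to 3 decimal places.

0.321

Rank rainfall: 2, 1, 3, 4, 6, 5, 7
Rank yield: 1, 6, 2, 3, 7, 5, 4
d = rank(rainfall) − rank(yield): 1, -5, 1, 1, -1, 0, 3; Σd² = 38
ρ = 1 − 6Σd² / [n(n²−1)] = 1 − 6×38 / (7×48) = 1 − 228/336 ≈ 0.321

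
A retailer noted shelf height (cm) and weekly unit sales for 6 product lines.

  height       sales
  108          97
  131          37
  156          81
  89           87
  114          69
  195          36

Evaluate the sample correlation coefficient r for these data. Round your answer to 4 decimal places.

n = 6, Σx = 793, Σy = 407, Σx² = 112103, Σy² = 30965, Σxy = 50588
nΣxy − ΣxΣy = 303528 − 322751 = -19223
nΣx² − (Σx)² = 672618 − 628849 = 43769; nΣy² − (Σy)² = 185790 − 165649 = 20141
r = -19223 / √(43769 × 20141) = -19223 / 29690.9318 ≈ -0.6474

-0.6474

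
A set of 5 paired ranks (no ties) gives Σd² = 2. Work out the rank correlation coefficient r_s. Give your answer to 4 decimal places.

ρ = 1 − 6Σd² / [n(n²−1)] = 1 − 6×2 / (5×24)
  = 1 − 12/120 = 1 − 0.10000 ≈ 0.9000

0.9000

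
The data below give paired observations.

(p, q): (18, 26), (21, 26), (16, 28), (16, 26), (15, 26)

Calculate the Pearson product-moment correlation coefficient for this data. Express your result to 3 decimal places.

n = 5, Σp = 86, Σq = 132, Σp² = 1502, Σq² = 3488, Σpq = 2268
nΣpq − ΣpΣq = 11340 − 11352 = -12
nΣp² − (Σp)² = 7510 − 7396 = 114; nΣq² − (Σq)² = 17440 − 17424 = 16
r = -12 / √(114 × 16) = -12 / 42.7083 ≈ -0.281

-0.281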